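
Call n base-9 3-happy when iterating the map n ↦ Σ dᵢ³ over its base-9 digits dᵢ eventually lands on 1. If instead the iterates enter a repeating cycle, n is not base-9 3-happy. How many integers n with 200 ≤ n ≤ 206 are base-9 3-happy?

200: 200 → 80 → 1024 → 496 → 218 → 232 → 694 → 638 → 1198 → 470 → 476 → 980 → 540 → 432 → 152 → 856 → 128 → 134 → 638  — not base-9 3-happy
201: 201 → 99 → 9 → 1  — base-9 3-happy
202: 202 → 136 → 218 → 232 → 694 → 638 → 1198 → 470 → 476 → 980 → 540 → 432 → 152 → 856 → 128 → 134 → 638  — not base-9 3-happy
203: 203 → 197 → 547 → 775 → 127 → 127  — not base-9 3-happy
204: 204 → 288 → 152 → 856 → 128 → 134 → 638 → 1198 → 470 → 476 → 980 → 540 → 432 → 152  — not base-9 3-happy
205: 205 → 415 → 127 → 127  — not base-9 3-happy
206: 206 → 584 → 856 → 128 → 134 → 638 → 1198 → 470 → 476 → 980 → 540 → 432 → 152 → 856  — not base-9 3-happy
base-9 3-happy: 201

1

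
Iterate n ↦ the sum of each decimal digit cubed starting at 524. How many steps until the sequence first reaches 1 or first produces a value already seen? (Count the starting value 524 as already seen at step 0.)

524 → 5³ + 2³ + 4³ = 125 + 8 + 64 = 197
197 → 1³ + 9³ + 7³ = 1 + 729 + 343 = 1073
1073 → 1³ + 0³ + 7³ + 3³ = 1 + 0 + 343 + 27 = 371
371 → 3³ + 7³ + 1³ = 27 + 343 + 1 = 371  — 371 repeats.
That took 4 steps.

4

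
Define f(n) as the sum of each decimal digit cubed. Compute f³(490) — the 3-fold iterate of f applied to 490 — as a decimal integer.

490 → 4³ + 9³ + 0³ = 793
793 → 7³ + 9³ + 3³ = 1099
1099 → 1³ + 0³ + 9³ + 9³ = 1459

1459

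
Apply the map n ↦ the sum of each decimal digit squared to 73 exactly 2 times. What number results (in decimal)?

89

73 → 58
58 → 89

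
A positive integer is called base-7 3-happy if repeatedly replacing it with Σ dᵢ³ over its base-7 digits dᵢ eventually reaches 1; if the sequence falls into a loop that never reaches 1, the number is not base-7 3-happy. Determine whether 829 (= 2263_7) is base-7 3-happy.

not base-7 3-happy

829 = (2,2,6,3)_7 → 2³ + 2³ + 6³ + 3³ = 8 + 8 + 216 + 27 = 259
259 = (5,2,0)_7 → 5³ + 2³ + 0³ = 125 + 8 + 0 = 133
133 = (2,5,0)_7 → 2³ + 5³ + 0³ = 8 + 125 + 0 = 133  — 133 already seen; the sequence cycles without reaching 1.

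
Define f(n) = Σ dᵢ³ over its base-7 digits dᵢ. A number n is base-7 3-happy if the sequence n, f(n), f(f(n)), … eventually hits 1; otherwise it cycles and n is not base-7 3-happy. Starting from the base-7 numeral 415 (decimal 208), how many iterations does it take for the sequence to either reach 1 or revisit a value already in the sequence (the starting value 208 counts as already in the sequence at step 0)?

4

208 = (4,1,5)_7 → 4³ + 1³ + 5³ = 64 + 1 + 125 = 190
190 = (3,6,1)_7 → 3³ + 6³ + 1³ = 27 + 216 + 1 = 244
244 = (4,6,6)_7 → 4³ + 6³ + 6³ = 64 + 216 + 216 = 496
496 = (1,3,0,6)_7 → 1³ + 3³ + 0³ + 6³ = 1 + 27 + 0 + 216 = 244  — 244 repeats.
That took 4 steps.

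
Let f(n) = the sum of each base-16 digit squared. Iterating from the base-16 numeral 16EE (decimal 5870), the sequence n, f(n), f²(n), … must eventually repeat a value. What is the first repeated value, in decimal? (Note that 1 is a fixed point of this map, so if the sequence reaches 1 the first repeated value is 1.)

5870 = (1,6,14,14)_16 → 1² + 6² + 14² + 14² = 429
429 = (1,10,13)_16 → 1² + 10² + 13² = 270
270 = (1,0,14)_16 → 1² + 0² + 14² = 197
197 = (12,5)_16 → 12² + 5² = 169
169 = (10,9)_16 → 10² + 9² = 181
181 = (11,5)_16 → 11² + 5² = 146
146 = (9,2)_16 → 9² + 2² = 85
85 = (5,5)_16 → 5² + 5² = 50
50 = (3,2)_16 → 3² + 2² = 13
13 = (13)_16 → 13² = 169  — 169 already appeared earlier.

169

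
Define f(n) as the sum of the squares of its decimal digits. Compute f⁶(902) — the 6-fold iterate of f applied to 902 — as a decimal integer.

4

902 → 9² + 0² + 2² = 85
85 → 8² + 5² = 89
89 → 8² + 9² = 145
145 → 1² + 4² + 5² = 42
42 → 4² + 2² = 20
20 → 2² + 0² = 4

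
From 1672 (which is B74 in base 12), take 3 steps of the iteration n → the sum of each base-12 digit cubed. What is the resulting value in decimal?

1672 = (11,7,4)_12 → 11³ + 7³ + 4³ = 1331 + 343 + 64 = 1738
1738 = (1,0,0,10)_12 → 1³ + 0³ + 0³ + 10³ = 1 + 0 + 0 + 1000 = 1001
1001 = (6,11,5)_12 → 6³ + 11³ + 5³ = 216 + 1331 + 125 = 1672

1672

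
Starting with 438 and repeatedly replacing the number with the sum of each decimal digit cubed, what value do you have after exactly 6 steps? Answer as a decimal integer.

438 → 4³ + 3³ + 8³ = 603
603 → 6³ + 0³ + 3³ = 243
243 → 2³ + 4³ + 3³ = 99
99 → 9³ + 9³ = 1458
1458 → 1³ + 4³ + 5³ + 8³ = 702
702 → 7³ + 0³ + 2³ = 351

351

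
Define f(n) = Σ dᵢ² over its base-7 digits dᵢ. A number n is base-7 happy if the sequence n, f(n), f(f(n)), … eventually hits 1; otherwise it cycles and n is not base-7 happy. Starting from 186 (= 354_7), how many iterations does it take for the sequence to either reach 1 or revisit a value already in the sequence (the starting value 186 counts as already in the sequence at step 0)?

186 = (3,5,4)_7 → 3² + 5² + 4² = 50
50 = (1,0,1)_7 → 1² + 0² + 1² = 2
2 = (2)_7 → 2² = 4
4 = (4)_7 → 4² = 16
16 = (2,2)_7 → 2² + 2² = 8
8 = (1,1)_7 → 1² + 1² = 2  — 2 repeats.
That took 6 steps.

6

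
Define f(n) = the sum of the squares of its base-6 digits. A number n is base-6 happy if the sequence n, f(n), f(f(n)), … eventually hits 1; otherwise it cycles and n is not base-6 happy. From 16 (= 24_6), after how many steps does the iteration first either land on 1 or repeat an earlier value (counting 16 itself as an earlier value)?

16 = (2,4)_6 → 2² + 4² = 4 + 16 = 20
20 = (3,2)_6 → 3² + 2² = 9 + 4 = 13
13 = (2,1)_6 → 2² + 1² = 4 + 1 = 5
5 = (5)_6 → 5² = 25
25 = (4,1)_6 → 4² + 1² = 16 + 1 = 17
17 = (2,5)_6 → 2² + 5² = 4 + 25 = 29
29 = (4,5)_6 → 4² + 5² = 16 + 25 = 41
41 = (1,0,5)_6 → 1² + 0² + 5² = 1 + 0 + 25 = 26
26 = (4,2)_6 → 4² + 2² = 16 + 4 = 20  — 20 repeats.
That took 9 steps.

9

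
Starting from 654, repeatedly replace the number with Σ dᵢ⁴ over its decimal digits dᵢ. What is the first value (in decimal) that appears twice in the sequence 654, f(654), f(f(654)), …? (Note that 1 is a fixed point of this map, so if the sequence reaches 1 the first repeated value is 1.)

2178

654 → 2177
2177 → 4819
4819 → 10914
10914 → 6819
6819 → 11954
11954 → 7444
7444 → 3169
3169 → 7939
7939 → 15604
15604 → 2178
2178 → 6514
6514 → 2178  — 2178 already appeared earlier.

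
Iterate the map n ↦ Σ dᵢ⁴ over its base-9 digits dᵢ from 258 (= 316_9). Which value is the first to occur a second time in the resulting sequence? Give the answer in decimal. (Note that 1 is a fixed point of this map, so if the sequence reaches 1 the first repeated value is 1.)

258 = (3,1,6)_9 → 3⁴ + 1⁴ + 6⁴ = 1378
1378 = (1,8,0,1)_9 → 1⁴ + 8⁴ + 0⁴ + 1⁴ = 4098
4098 = (5,5,5,3)_9 → 5⁴ + 5⁴ + 5⁴ + 3⁴ = 1956
1956 = (2,6,1,3)_9 → 2⁴ + 6⁴ + 1⁴ + 3⁴ = 1394
1394 = (1,8,1,8)_9 → 1⁴ + 8⁴ + 1⁴ + 8⁴ = 8194
8194 = (1,2,2,1,4)_9 → 1⁴ + 2⁴ + 2⁴ + 1⁴ + 4⁴ = 290
290 = (3,5,2)_9 → 3⁴ + 5⁴ + 2⁴ = 722
722 = (8,8,2)_9 → 8⁴ + 8⁴ + 2⁴ = 8208
8208 = (1,2,2,3,0)_9 → 1⁴ + 2⁴ + 2⁴ + 3⁴ + 0⁴ = 114
114 = (1,3,6)_9 → 1⁴ + 3⁴ + 6⁴ = 1378  — 1378 already appeared earlier.

1378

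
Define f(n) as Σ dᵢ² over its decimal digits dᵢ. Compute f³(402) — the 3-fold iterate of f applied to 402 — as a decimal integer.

16

402 → 4² + 0² + 2² = 20
20 → 2² + 0² = 4
4 → 4² = 16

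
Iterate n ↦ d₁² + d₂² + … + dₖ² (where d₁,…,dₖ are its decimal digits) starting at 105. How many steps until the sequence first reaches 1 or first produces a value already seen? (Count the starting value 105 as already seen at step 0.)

105 → 1² + 0² + 5² = 26
26 → 2² + 6² = 40
40 → 4² + 0² = 16
16 → 1² + 6² = 37
37 → 3² + 7² = 58
58 → 5² + 8² = 89
89 → 8² + 9² = 145
145 → 1² + 4² + 5² = 42
42 → 4² + 2² = 20
20 → 2² + 0² = 4
4 → 4² = 16  — 16 repeats.
That took 11 steps.

11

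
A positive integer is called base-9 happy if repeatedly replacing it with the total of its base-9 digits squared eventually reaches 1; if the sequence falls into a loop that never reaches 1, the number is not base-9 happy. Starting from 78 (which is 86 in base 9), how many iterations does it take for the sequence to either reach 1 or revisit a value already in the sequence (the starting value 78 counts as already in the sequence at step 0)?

78 = (8,6)_9 → 100
100 = (1,2,1)_9 → 6
6 = (6)_9 → 36
36 = (4,0)_9 → 16
16 = (1,7)_9 → 50
50 = (5,5)_9 → 50  — 50 repeats.
That took 6 steps.

6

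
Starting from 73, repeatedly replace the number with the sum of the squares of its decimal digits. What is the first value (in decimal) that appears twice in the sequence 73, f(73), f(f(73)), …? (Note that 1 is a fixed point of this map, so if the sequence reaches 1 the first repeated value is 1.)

73 → 58
58 → 89
89 → 145
145 → 42
42 → 20
20 → 4
4 → 16
16 → 37
37 → 58  — 58 already appeared earlier.

58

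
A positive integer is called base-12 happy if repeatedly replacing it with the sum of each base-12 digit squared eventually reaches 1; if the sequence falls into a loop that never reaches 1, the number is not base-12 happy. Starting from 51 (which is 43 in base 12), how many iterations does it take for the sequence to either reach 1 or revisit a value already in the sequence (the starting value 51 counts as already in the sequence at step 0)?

3

51 = (4,3)_12 → 4² + 3² = 16 + 9 = 25
25 = (2,1)_12 → 2² + 1² = 4 + 1 = 5
5 = (5)_12 → 5² = 25  — 25 repeats.
That took 3 steps.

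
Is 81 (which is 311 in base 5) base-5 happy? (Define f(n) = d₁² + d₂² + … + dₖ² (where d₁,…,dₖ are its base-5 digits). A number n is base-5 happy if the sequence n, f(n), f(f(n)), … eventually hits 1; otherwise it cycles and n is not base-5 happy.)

base-5 happy

81 = (3,1,1)_5 → 3² + 1² + 1² = 11
11 = (2,1)_5 → 2² + 1² = 5
5 = (1,0)_5 → 1² + 0² = 1  — reached 1.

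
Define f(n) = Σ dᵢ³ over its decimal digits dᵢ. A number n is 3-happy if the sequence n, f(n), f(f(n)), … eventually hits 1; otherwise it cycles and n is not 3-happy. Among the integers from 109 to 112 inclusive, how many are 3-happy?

1

109: 109 → 730 → 370 → 370  (repeats 370)
110: 110 → 2 → 8 → 512 → 134 → 92 → 737 → 713 → 371 → 371  (repeats 371)
111: 111 → 3 → 27 → 351 → 153 → 153  (repeats 153)
112: 112 → 10 → 1  (reaches 1)
3-happy: 112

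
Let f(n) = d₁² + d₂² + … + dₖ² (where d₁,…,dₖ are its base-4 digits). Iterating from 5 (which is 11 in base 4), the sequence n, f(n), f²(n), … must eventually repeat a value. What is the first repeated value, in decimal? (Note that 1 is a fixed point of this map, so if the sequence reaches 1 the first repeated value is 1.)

1

5 = (1,1)_4 → 1² + 1² = 1 + 1 = 2
2 = (2)_4 → 2² = 4
4 = (1,0)_4 → 1² + 0² = 1 + 0 = 1  — reached the fixed point 1.
1 → 1, so 1 is the first repeated value.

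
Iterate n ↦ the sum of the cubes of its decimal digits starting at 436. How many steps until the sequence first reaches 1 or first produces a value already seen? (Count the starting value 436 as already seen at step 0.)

3

436 → 4³ + 3³ + 6³ = 64 + 27 + 216 = 307
307 → 3³ + 0³ + 7³ = 27 + 0 + 343 = 370
370 → 3³ + 7³ + 0³ = 27 + 343 + 0 = 370  — 370 repeats.
That took 3 steps.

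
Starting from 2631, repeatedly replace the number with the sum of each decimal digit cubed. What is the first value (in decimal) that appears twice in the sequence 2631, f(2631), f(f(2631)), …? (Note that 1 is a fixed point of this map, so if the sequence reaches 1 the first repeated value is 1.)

2631 → 2³ + 6³ + 3³ + 1³ = 8 + 216 + 27 + 1 = 252
252 → 2³ + 5³ + 2³ = 8 + 125 + 8 = 141
141 → 1³ + 4³ + 1³ = 1 + 64 + 1 = 66
66 → 6³ + 6³ = 216 + 216 = 432
432 → 4³ + 3³ + 2³ = 64 + 27 + 8 = 99
99 → 9³ + 9³ = 729 + 729 = 1458
1458 → 1³ + 4³ + 5³ + 8³ = 1 + 64 + 125 + 512 = 702
702 → 7³ + 0³ + 2³ = 343 + 0 + 8 = 351
351 → 3³ + 5³ + 1³ = 27 + 125 + 1 = 153
153 → 1³ + 5³ + 3³ = 1 + 125 + 27 = 153  — 153 already appeared earlier.

153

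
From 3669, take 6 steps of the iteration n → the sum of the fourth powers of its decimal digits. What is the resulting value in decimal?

3669 → 3⁴ + 6⁴ + 6⁴ + 9⁴ = 81 + 1296 + 1296 + 6561 = 9234
9234 → 9⁴ + 2⁴ + 3⁴ + 4⁴ = 6561 + 16 + 81 + 256 = 6914
6914 → 6⁴ + 9⁴ + 1⁴ + 4⁴ = 1296 + 6561 + 1 + 256 = 8114
8114 → 8⁴ + 1⁴ + 1⁴ + 4⁴ = 4096 + 1 + 1 + 256 = 4354
4354 → 4⁴ + 3⁴ + 5⁴ + 4⁴ = 256 + 81 + 625 + 256 = 1218
1218 → 1⁴ + 2⁴ + 1⁴ + 8⁴ = 1 + 16 + 1 + 4096 = 4114

4114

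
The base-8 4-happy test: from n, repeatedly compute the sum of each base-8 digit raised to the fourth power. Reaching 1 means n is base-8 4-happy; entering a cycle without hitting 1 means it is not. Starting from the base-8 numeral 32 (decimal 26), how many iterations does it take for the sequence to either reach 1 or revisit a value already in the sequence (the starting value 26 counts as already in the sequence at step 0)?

26 = (3,2)_8 → 97
97 = (1,4,1)_8 → 258
258 = (4,0,2)_8 → 272
272 = (4,2,0)_8 → 272  — 272 repeats.
That took 4 steps.

4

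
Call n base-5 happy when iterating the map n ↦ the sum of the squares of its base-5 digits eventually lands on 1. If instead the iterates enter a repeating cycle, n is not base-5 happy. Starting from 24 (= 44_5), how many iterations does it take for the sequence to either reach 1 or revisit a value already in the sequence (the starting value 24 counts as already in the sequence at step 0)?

7

24 = (4,4)_5 → 32
32 = (1,1,2)_5 → 6
6 = (1,1)_5 → 2
2 = (2)_5 → 4
4 = (4)_5 → 16
16 = (3,1)_5 → 10
10 = (2,0)_5 → 4  — 4 repeats.
That took 7 steps.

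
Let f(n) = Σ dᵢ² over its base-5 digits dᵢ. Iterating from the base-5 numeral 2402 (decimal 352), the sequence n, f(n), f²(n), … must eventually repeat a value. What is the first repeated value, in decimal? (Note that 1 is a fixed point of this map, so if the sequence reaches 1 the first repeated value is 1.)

352 = (2,4,0,2)_5 → 2² + 4² + 0² + 2² = 4 + 16 + 0 + 4 = 24
24 = (4,4)_5 → 4² + 4² = 16 + 16 = 32
32 = (1,1,2)_5 → 1² + 1² + 2² = 1 + 1 + 4 = 6
6 = (1,1)_5 → 1² + 1² = 1 + 1 = 2
2 = (2)_5 → 2² = 4
4 = (4)_5 → 4² = 16
16 = (3,1)_5 → 3² + 1² = 9 + 1 = 10
10 = (2,0)_5 → 2² + 0² = 4 + 0 = 4  — 4 already appeared earlier.

4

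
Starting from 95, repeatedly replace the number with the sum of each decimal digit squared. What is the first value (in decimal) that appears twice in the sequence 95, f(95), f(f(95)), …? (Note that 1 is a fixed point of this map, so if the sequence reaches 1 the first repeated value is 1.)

95 → 9² + 5² = 81 + 25 = 106
106 → 1² + 0² + 6² = 1 + 0 + 36 = 37
37 → 3² + 7² = 9 + 49 = 58
58 → 5² + 8² = 25 + 64 = 89
89 → 8² + 9² = 64 + 81 = 145
145 → 1² + 4² + 5² = 1 + 16 + 25 = 42
42 → 4² + 2² = 16 + 4 = 20
20 → 2² + 0² = 4 + 0 = 4
4 → 4² = 16
16 → 1² + 6² = 1 + 36 = 37  — 37 already appeared earlier.

37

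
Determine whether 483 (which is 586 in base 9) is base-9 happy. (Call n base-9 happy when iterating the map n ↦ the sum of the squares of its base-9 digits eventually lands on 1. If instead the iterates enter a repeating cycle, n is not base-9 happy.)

483 = (5,8,6)_9 → 5² + 8² + 6² = 25 + 64 + 36 = 125
125 = (1,4,8)_9 → 1² + 4² + 8² = 1 + 16 + 64 = 81
81 = (1,0,0)_9 → 1² + 0² + 0² = 1 + 0 + 0 = 1  — reached 1.

base-9 happy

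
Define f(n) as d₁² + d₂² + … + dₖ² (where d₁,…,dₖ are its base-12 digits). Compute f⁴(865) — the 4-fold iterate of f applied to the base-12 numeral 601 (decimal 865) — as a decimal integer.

80

865 = (6,0,1)_12 → 6² + 0² + 1² = 36 + 0 + 1 = 37
37 = (3,1)_12 → 3² + 1² = 9 + 1 = 10
10 = (10)_12 → 10² = 100
100 = (8,4)_12 → 8² + 4² = 64 + 16 = 80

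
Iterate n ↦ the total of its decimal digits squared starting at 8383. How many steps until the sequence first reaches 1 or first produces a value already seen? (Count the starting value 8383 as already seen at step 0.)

15

8383 → 146
146 → 53
53 → 34
34 → 25
25 → 29
29 → 85
85 → 89
89 → 145
145 → 42
42 → 20
20 → 4
4 → 16
16 → 37
37 → 58
58 → 89  — 89 repeats.
That took 15 steps.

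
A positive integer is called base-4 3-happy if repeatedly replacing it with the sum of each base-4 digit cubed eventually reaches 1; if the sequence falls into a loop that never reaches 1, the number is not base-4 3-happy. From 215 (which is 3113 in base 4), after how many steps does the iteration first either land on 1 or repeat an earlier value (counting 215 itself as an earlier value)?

215 = (3,1,1,3)_4 → 3³ + 1³ + 1³ + 3³ = 56
56 = (3,2,0)_4 → 3³ + 2³ + 0³ = 35
35 = (2,0,3)_4 → 2³ + 0³ + 3³ = 35  — 35 repeats.
That took 3 steps.

3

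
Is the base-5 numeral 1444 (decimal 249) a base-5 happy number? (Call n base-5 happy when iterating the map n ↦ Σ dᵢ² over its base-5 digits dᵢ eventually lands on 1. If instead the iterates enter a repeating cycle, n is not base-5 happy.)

base-5 happy

249 = (1,4,4,4)_5 → 1² + 4² + 4² + 4² = 1 + 16 + 16 + 16 = 49
49 = (1,4,4)_5 → 1² + 4² + 4² = 1 + 16 + 16 = 33
33 = (1,1,3)_5 → 1² + 1² + 3² = 1 + 1 + 9 = 11
11 = (2,1)_5 → 2² + 1² = 4 + 1 = 5
5 = (1,0)_5 → 1² + 0² = 1 + 0 = 1  — reached 1.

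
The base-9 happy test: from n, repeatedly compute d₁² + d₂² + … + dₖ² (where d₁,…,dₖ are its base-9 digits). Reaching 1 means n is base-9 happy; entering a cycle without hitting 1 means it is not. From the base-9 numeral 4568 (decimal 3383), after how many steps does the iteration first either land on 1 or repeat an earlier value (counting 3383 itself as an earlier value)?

6

3383 = (4,5,6,8)_9 → 141
141 = (1,6,6)_9 → 73
73 = (8,1)_9 → 65
65 = (7,2)_9 → 53
53 = (5,8)_9 → 89
89 = (1,0,8)_9 → 65  — 65 repeats.
That took 6 steps.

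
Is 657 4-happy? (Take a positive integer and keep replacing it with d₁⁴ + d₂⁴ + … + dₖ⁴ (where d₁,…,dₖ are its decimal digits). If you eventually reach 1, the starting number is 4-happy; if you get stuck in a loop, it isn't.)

not 4-happy

657 → 6⁴ + 5⁴ + 7⁴ = 4322
4322 → 4⁴ + 3⁴ + 2⁴ + 2⁴ = 369
369 → 3⁴ + 6⁴ + 9⁴ = 7938
7938 → 7⁴ + 9⁴ + 3⁴ + 8⁴ = 13139
13139 → 1⁴ + 3⁴ + 1⁴ + 3⁴ + 9⁴ = 6725
6725 → 6⁴ + 7⁴ + 2⁴ + 5⁴ = 4338
4338 → 4⁴ + 3⁴ + 3⁴ + 8⁴ = 4514
4514 → 4⁴ + 5⁴ + 1⁴ + 4⁴ = 1138
1138 → 1⁴ + 1⁴ + 3⁴ + 8⁴ = 4179
4179 → 4⁴ + 1⁴ + 7⁴ + 9⁴ = 9219
9219 → 9⁴ + 2⁴ + 1⁴ + 9⁴ = 13139  — 13139 already seen; the sequence cycles without reaching 1.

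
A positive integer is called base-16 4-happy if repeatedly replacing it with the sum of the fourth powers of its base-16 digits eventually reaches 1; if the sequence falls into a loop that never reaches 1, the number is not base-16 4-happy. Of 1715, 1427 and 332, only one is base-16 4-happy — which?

332

1715: 1715 → 16018 → 45074 → 14658 → 6914 → 14658  — repeats 14658 (not base-16 4-happy)
1427: 1427 → 7267 → 22114 → 3233 → 30737 → 6499 → 7939 → 50707 → 22114  — repeats 22114 (not base-16 4-happy)
332: 332 → 20993 → 642 → 4128 → 17 → 2 → 16 → 1  — reaches 1 (base-16 4-happy)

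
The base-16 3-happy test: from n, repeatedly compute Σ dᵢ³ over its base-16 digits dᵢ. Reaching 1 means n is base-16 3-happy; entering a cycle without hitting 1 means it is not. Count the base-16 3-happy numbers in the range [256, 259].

1

256: 256 → 1  (reaches 1)
257: 257 → 2 → 8 → 512 → 8  (repeats 8)
258: 258 → 9 → 729 → 2934 → 1890 → 567 → 378 → 1344 → 189 → 3528 → 4437 → 252 → 5103 → 6147 → 540 → 1737 → 2673 → 1344  (repeats 1344)
259: 259 → 28 → 1729 → 1945 → 1801 → 1072 → 91 → 1456 → 1456  (repeats 1456)
base-16 3-happy: 256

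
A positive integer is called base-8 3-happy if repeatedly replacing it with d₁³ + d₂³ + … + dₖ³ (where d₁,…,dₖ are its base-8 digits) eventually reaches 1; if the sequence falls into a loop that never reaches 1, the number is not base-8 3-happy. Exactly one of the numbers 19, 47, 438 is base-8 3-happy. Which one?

19: 19 → 35 → 91 → 55 → 559 → 469 → 476 → 434 → 440 → 559  — repeats 559 (not base-8 3-happy)
47: 47 → 468 → 415 → 586 → 11 → 28 → 91 → 55 → 559 → 469 → 476 → 434 → 440 → 559  — repeats 559 (not base-8 3-happy)
438: 438 → 648 → 10 → 9 → 2 → 8 → 1  — reaches 1 (base-8 3-happy)

438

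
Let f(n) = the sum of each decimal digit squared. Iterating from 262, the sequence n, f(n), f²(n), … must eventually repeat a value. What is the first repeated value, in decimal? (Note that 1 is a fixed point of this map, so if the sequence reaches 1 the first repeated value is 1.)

262 → 2² + 6² + 2² = 4 + 36 + 4 = 44
44 → 4² + 4² = 16 + 16 = 32
32 → 3² + 2² = 9 + 4 = 13
13 → 1² + 3² = 1 + 9 = 10
10 → 1² + 0² = 1 + 0 = 1  — reached the fixed point 1.
1 → 1, so 1 is the first repeated value.

1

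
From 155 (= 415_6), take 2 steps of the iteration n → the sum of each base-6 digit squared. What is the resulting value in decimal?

2

155 = (4,1,5)_6 → 4² + 1² + 5² = 42
42 = (1,1,0)_6 → 1² + 1² + 0² = 2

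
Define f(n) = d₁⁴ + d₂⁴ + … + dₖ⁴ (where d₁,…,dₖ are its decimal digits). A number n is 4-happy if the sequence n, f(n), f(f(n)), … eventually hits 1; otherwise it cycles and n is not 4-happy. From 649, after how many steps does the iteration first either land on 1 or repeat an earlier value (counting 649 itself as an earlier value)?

649 → 6⁴ + 4⁴ + 9⁴ = 1296 + 256 + 6561 = 8113
8113 → 8⁴ + 1⁴ + 1⁴ + 3⁴ = 4096 + 1 + 1 + 81 = 4179
4179 → 4⁴ + 1⁴ + 7⁴ + 9⁴ = 256 + 1 + 2401 + 6561 = 9219
9219 → 9⁴ + 2⁴ + 1⁴ + 9⁴ = 6561 + 16 + 1 + 6561 = 13139
13139 → 1⁴ + 3⁴ + 1⁴ + 3⁴ + 9⁴ = 1 + 81 + 1 + 81 + 6561 = 6725
6725 → 6⁴ + 7⁴ + 2⁴ + 5⁴ = 1296 + 2401 + 16 + 625 = 4338
4338 → 4⁴ + 3⁴ + 3⁴ + 8⁴ = 256 + 81 + 81 + 4096 = 4514
4514 → 4⁴ + 5⁴ + 1⁴ + 4⁴ = 256 + 625 + 1 + 256 = 1138
1138 → 1⁴ + 1⁴ + 3⁴ + 8⁴ = 1 + 1 + 81 + 4096 = 4179  — 4179 repeats.
That took 9 steps.

9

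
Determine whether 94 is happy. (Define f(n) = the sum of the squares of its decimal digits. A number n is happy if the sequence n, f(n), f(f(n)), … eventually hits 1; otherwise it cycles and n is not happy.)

94 → 97
97 → 130
130 → 10
10 → 1  — reached 1.

happy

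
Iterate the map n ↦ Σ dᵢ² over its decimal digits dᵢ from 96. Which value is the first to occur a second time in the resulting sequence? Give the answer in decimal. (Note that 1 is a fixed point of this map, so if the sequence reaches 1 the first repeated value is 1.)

16

96 → 9² + 6² = 117
117 → 1² + 1² + 7² = 51
51 → 5² + 1² = 26
26 → 2² + 6² = 40
40 → 4² + 0² = 16
16 → 1² + 6² = 37
37 → 3² + 7² = 58
58 → 5² + 8² = 89
89 → 8² + 9² = 145
145 → 1² + 4² + 5² = 42
42 → 4² + 2² = 20
20 → 2² + 0² = 4
4 → 4² = 16  — 16 already appeared earlier.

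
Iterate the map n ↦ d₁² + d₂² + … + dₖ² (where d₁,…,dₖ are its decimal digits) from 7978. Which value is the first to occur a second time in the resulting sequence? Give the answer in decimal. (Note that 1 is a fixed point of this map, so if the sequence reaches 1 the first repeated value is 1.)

89

7978 → 243
243 → 29
29 → 85
85 → 89
89 → 145
145 → 42
42 → 20
20 → 4
4 → 16
16 → 37
37 → 58
58 → 89  — 89 already appeared earlier.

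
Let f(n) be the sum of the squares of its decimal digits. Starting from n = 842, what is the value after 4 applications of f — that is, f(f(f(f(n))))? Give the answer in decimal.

842 → 8² + 4² + 2² = 64 + 16 + 4 = 84
84 → 8² + 4² = 64 + 16 = 80
80 → 8² + 0² = 64 + 0 = 64
64 → 6² + 4² = 36 + 16 = 52

52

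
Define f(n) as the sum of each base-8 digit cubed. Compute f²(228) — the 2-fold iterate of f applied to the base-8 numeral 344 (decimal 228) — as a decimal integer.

62

228 = (3,4,4)_8 → 3³ + 4³ + 4³ = 155
155 = (2,3,3)_8 → 2³ + 3³ + 3³ = 62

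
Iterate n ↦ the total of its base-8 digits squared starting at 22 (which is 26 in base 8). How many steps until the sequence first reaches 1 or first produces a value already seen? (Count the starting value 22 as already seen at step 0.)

5

22 = (2,6)_8 → 40
40 = (5,0)_8 → 25
25 = (3,1)_8 → 10
10 = (1,2)_8 → 5
5 = (5)_8 → 25  — 25 repeats.
That took 5 steps.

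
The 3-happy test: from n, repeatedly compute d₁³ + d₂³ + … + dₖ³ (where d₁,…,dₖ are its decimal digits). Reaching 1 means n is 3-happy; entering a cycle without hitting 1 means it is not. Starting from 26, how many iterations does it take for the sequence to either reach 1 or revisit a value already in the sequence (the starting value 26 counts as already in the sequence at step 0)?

26 → 2³ + 6³ = 224
224 → 2³ + 2³ + 4³ = 80
80 → 8³ + 0³ = 512
512 → 5³ + 1³ + 2³ = 134
134 → 1³ + 3³ + 4³ = 92
92 → 9³ + 2³ = 737
737 → 7³ + 3³ + 7³ = 713
713 → 7³ + 1³ + 3³ = 371
371 → 3³ + 7³ + 1³ = 371  — 371 repeats.
That took 9 steps.

9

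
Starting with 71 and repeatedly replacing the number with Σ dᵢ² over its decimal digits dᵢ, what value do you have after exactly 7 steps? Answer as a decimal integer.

71 → 7² + 1² = 49 + 1 = 50
50 → 5² + 0² = 25 + 0 = 25
25 → 2² + 5² = 4 + 25 = 29
29 → 2² + 9² = 4 + 81 = 85
85 → 8² + 5² = 64 + 25 = 89
89 → 8² + 9² = 64 + 81 = 145
145 → 1² + 4² + 5² = 1 + 16 + 25 = 42

42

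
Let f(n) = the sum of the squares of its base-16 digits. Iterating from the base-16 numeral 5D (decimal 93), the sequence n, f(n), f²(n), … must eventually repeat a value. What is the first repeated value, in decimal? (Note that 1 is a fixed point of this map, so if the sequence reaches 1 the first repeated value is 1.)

169

93 = (5,13)_16 → 5² + 13² = 194
194 = (12,2)_16 → 12² + 2² = 148
148 = (9,4)_16 → 9² + 4² = 97
97 = (6,1)_16 → 6² + 1² = 37
37 = (2,5)_16 → 2² + 5² = 29
29 = (1,13)_16 → 1² + 13² = 170
170 = (10,10)_16 → 10² + 10² = 200
200 = (12,8)_16 → 12² + 8² = 208
208 = (13,0)_16 → 13² + 0² = 169
169 = (10,9)_16 → 10² + 9² = 181
181 = (11,5)_16 → 11² + 5² = 146
146 = (9,2)_16 → 9² + 2² = 85
85 = (5,5)_16 → 5² + 5² = 50
50 = (3,2)_16 → 3² + 2² = 13
13 = (13)_16 → 13² = 169  — 169 already appeared earlier.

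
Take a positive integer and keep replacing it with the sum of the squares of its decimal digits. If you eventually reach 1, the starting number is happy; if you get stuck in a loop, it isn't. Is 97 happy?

97 → 9² + 7² = 130
130 → 1² + 3² + 0² = 10
10 → 1² + 0² = 1  — reached 1.

happy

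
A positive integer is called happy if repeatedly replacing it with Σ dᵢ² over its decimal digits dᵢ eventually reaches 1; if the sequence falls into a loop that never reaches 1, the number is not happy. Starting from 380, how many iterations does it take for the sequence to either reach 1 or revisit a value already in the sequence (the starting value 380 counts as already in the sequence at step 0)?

10

380 → 73
73 → 58
58 → 89
89 → 145
145 → 42
42 → 20
20 → 4
4 → 16
16 → 37
37 → 58  — 58 repeats.
That took 10 steps.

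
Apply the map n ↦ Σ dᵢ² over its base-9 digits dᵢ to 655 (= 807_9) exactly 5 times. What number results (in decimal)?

655 = (8,0,7)_9 → 8² + 0² + 7² = 113
113 = (1,3,5)_9 → 1² + 3² + 5² = 35
35 = (3,8)_9 → 3² + 8² = 73
73 = (8,1)_9 → 8² + 1² = 65
65 = (7,2)_9 → 7² + 2² = 53

53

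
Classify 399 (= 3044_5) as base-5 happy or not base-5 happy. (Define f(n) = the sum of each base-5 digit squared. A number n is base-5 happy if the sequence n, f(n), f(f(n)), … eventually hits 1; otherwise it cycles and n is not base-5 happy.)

base-5 happy

399 = (3,0,4,4)_5 → 3² + 0² + 4² + 4² = 9 + 0 + 16 + 16 = 41
41 = (1,3,1)_5 → 1² + 3² + 1² = 1 + 9 + 1 = 11
11 = (2,1)_5 → 2² + 1² = 4 + 1 = 5
5 = (1,0)_5 → 1² + 0² = 1 + 0 = 1  — reached 1.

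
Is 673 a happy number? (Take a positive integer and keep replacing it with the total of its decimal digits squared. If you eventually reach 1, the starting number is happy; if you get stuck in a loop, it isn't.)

happy

673 → 94
94 → 97
97 → 130
130 → 10
10 → 1  — reached 1.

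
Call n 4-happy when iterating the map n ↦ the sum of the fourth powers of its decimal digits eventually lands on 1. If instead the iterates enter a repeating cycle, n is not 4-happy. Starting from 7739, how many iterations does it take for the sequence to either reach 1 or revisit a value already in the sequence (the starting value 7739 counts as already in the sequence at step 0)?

15

7739 → 7⁴ + 7⁴ + 3⁴ + 9⁴ = 11444
11444 → 1⁴ + 1⁴ + 4⁴ + 4⁴ + 4⁴ = 770
770 → 7⁴ + 7⁴ + 0⁴ = 4802
4802 → 4⁴ + 8⁴ + 0⁴ + 2⁴ = 4368
4368 → 4⁴ + 3⁴ + 6⁴ + 8⁴ = 5729
5729 → 5⁴ + 7⁴ + 2⁴ + 9⁴ = 9603
9603 → 9⁴ + 6⁴ + 0⁴ + 3⁴ = 7938
7938 → 7⁴ + 9⁴ + 3⁴ + 8⁴ = 13139
13139 → 1⁴ + 3⁴ + 1⁴ + 3⁴ + 9⁴ = 6725
6725 → 6⁴ + 7⁴ + 2⁴ + 5⁴ = 4338
4338 → 4⁴ + 3⁴ + 3⁴ + 8⁴ = 4514
4514 → 4⁴ + 5⁴ + 1⁴ + 4⁴ = 1138
1138 → 1⁴ + 1⁴ + 3⁴ + 8⁴ = 4179
4179 → 4⁴ + 1⁴ + 7⁴ + 9⁴ = 9219
9219 → 9⁴ + 2⁴ + 1⁴ + 9⁴ = 13139  — 13139 repeats.
That took 15 steps.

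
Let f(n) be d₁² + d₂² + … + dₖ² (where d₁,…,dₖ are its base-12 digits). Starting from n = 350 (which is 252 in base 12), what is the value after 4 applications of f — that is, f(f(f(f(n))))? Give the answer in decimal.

20

350 = (2,5,2)_12 → 2² + 5² + 2² = 4 + 25 + 4 = 33
33 = (2,9)_12 → 2² + 9² = 4 + 81 = 85
85 = (7,1)_12 → 7² + 1² = 49 + 1 = 50
50 = (4,2)_12 → 4² + 2² = 16 + 4 = 20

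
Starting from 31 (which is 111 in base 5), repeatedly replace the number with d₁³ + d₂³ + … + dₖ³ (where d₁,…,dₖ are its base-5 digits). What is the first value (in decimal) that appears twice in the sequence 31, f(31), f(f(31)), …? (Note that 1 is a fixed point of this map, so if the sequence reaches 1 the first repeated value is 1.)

9

31 = (1,1,1)_5 → 1³ + 1³ + 1³ = 3
3 = (3)_5 → 3³ = 27
27 = (1,0,2)_5 → 1³ + 0³ + 2³ = 9
9 = (1,4)_5 → 1³ + 4³ = 65
65 = (2,3,0)_5 → 2³ + 3³ + 0³ = 35
35 = (1,2,0)_5 → 1³ + 2³ + 0³ = 9  — 9 already appeared earlier.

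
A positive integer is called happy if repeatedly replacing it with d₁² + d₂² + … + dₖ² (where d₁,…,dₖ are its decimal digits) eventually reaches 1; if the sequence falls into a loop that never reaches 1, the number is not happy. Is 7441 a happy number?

happy

7441 → 7² + 4² + 4² + 1² = 82
82 → 8² + 2² = 68
68 → 6² + 8² = 100
100 → 1² + 0² + 0² = 1  — reached 1.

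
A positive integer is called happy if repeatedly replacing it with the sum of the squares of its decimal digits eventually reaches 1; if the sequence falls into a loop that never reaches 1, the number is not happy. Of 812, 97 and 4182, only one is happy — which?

812: 812 → 69 → 117 → 51 → 26 → 40 → 16 → 37 → 58 → 89 → 145 → 42 → 20 → 4 → 16  — repeats 16 (not happy)
97: 97 → 130 → 10 → 1  — reaches 1 (happy)
4182: 4182 → 85 → 89 → 145 → 42 → 20 → 4 → 16 → 37 → 58 → 89  — repeats 89 (not happy)

97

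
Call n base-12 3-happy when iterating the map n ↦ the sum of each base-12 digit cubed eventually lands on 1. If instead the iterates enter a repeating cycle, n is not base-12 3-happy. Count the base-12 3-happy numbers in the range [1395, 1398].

1395: 1395 → 1268 → 1753 → 10 → 1000 → 1611 → 1366 → 1854 → 1217 → 762 → 368 → 736 → 190 → 1028 → 856 → 1520 → 1728 → 1  — base-12 3-happy
1396: 1396 → 1305 → 1458 → 1217 → 762 → 368 → 736 → 190 → 1028 → 856 → 1520 → 1728 → 1  — base-12 3-happy
1397: 1397 → 1366 → 1854 → 1217 → 762 → 368 → 736 → 190 → 1028 → 856 → 1520 → 1728 → 1  — base-12 3-happy
1398: 1398 → 1457 → 1126 → 2072 → 585 → 793 → 342 → 288 → 8 → 512 → 755 → 1464 → 1008 → 343 → 415 → 1351 → 1136 → 1855 → 1344 → 793  — not base-12 3-happy
base-12 3-happy: 1395, 1396, 1397

3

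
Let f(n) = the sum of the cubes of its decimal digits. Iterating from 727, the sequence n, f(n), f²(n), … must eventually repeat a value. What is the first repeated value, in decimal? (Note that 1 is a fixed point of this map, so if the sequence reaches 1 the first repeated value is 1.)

727 → 7³ + 2³ + 7³ = 343 + 8 + 343 = 694
694 → 6³ + 9³ + 4³ = 216 + 729 + 64 = 1009
1009 → 1³ + 0³ + 0³ + 9³ = 1 + 0 + 0 + 729 = 730
730 → 7³ + 3³ + 0³ = 343 + 27 + 0 = 370
370 → 3³ + 7³ + 0³ = 27 + 343 + 0 = 370  — 370 already appeared earlier.

370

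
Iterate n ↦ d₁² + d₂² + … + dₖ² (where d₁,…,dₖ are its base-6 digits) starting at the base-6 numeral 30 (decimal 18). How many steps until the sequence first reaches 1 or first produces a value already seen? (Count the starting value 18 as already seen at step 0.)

11

18 = (3,0)_6 → 3² + 0² = 9 + 0 = 9
9 = (1,3)_6 → 1² + 3² = 1 + 9 = 10
10 = (1,4)_6 → 1² + 4² = 1 + 16 = 17
17 = (2,5)_6 → 2² + 5² = 4 + 25 = 29
29 = (4,5)_6 → 4² + 5² = 16 + 25 = 41
41 = (1,0,5)_6 → 1² + 0² + 5² = 1 + 0 + 25 = 26
26 = (4,2)_6 → 4² + 2² = 16 + 4 = 20
20 = (3,2)_6 → 3² + 2² = 9 + 4 = 13
13 = (2,1)_6 → 2² + 1² = 4 + 1 = 5
5 = (5)_6 → 5² = 25
25 = (4,1)_6 → 4² + 1² = 16 + 1 = 17  — 17 repeats.
That took 11 steps.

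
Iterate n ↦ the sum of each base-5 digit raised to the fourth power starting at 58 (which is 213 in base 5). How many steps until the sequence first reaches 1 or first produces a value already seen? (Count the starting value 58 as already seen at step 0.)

11

58 = (2,1,3)_5 → 2⁴ + 1⁴ + 3⁴ = 16 + 1 + 81 = 98
98 = (3,4,3)_5 → 3⁴ + 4⁴ + 3⁴ = 81 + 256 + 81 = 418
418 = (3,1,3,3)_5 → 3⁴ + 1⁴ + 3⁴ + 3⁴ = 81 + 1 + 81 + 81 = 244
244 = (1,4,3,4)_5 → 1⁴ + 4⁴ + 3⁴ + 4⁴ = 1 + 256 + 81 + 256 = 594
594 = (4,3,3,4)_5 → 4⁴ + 3⁴ + 3⁴ + 4⁴ = 256 + 81 + 81 + 256 = 674
674 = (1,0,1,4,4)_5 → 1⁴ + 0⁴ + 1⁴ + 4⁴ + 4⁴ = 1 + 0 + 1 + 256 + 256 = 514
514 = (4,0,2,4)_5 → 4⁴ + 0⁴ + 2⁴ + 4⁴ = 256 + 0 + 16 + 256 = 528
528 = (4,1,0,3)_5 → 4⁴ + 1⁴ + 0⁴ + 3⁴ = 256 + 1 + 0 + 81 = 338
338 = (2,3,2,3)_5 → 2⁴ + 3⁴ + 2⁴ + 3⁴ = 16 + 81 + 16 + 81 = 194
194 = (1,2,3,4)_5 → 1⁴ + 2⁴ + 3⁴ + 4⁴ = 1 + 16 + 81 + 256 = 354
354 = (2,4,0,4)_5 → 2⁴ + 4⁴ + 0⁴ + 4⁴ = 16 + 256 + 0 + 256 = 528  — 528 repeats.
That took 11 steps.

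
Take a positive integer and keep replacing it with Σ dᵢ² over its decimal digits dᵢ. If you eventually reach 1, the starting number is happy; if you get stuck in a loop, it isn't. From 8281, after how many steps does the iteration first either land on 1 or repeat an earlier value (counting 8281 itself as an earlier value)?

8281 → 133
133 → 19
19 → 82
82 → 68
68 → 100
100 → 1  — reached 1.
That took 6 steps.

6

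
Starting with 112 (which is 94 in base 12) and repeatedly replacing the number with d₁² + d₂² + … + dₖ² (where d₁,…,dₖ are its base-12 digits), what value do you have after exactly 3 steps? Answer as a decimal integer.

50

112 = (9,4)_12 → 9² + 4² = 97
97 = (8,1)_12 → 8² + 1² = 65
65 = (5,5)_12 → 5² + 5² = 50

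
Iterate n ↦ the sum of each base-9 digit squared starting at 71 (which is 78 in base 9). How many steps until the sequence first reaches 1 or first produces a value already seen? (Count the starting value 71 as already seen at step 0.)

71 = (7,8)_9 → 7² + 8² = 113
113 = (1,3,5)_9 → 1² + 3² + 5² = 35
35 = (3,8)_9 → 3² + 8² = 73
73 = (8,1)_9 → 8² + 1² = 65
65 = (7,2)_9 → 7² + 2² = 53
53 = (5,8)_9 → 5² + 8² = 89
89 = (1,0,8)_9 → 1² + 0² + 8² = 65  — 65 repeats.
That took 7 steps.

7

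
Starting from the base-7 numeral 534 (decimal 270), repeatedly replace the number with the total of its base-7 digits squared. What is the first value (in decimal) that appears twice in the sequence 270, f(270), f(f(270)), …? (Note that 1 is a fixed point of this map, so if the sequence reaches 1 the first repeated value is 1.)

2

270 = (5,3,4)_7 → 50
50 = (1,0,1)_7 → 2
2 = (2)_7 → 4
4 = (4)_7 → 16
16 = (2,2)_7 → 8
8 = (1,1)_7 → 2  — 2 already appeared earlier.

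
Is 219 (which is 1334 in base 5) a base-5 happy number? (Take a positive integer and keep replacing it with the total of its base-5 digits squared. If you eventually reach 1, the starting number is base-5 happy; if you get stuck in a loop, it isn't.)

base-5 happy

219 = (1,3,3,4)_5 → 1² + 3² + 3² + 4² = 1 + 9 + 9 + 16 = 35
35 = (1,2,0)_5 → 1² + 2² + 0² = 1 + 4 + 0 = 5
5 = (1,0)_5 → 1² + 0² = 1 + 0 = 1  — reached 1.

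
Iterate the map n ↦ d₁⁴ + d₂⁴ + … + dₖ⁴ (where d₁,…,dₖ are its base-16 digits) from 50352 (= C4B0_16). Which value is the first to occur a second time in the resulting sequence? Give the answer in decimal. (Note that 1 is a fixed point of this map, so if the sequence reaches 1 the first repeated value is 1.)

50352 = (12,4,11,0)_16 → 12⁴ + 4⁴ + 11⁴ + 0⁴ = 35633
35633 = (8,11,3,1)_16 → 8⁴ + 11⁴ + 3⁴ + 1⁴ = 18819
18819 = (4,9,8,3)_16 → 4⁴ + 9⁴ + 8⁴ + 3⁴ = 10994
10994 = (2,10,15,2)_16 → 2⁴ + 10⁴ + 15⁴ + 2⁴ = 60657
60657 = (14,12,15,1)_16 → 14⁴ + 12⁴ + 15⁴ + 1⁴ = 109778
109778 = (1,10,12,13,2)_16 → 1⁴ + 10⁴ + 12⁴ + 13⁴ + 2⁴ = 59314
59314 = (14,7,11,2)_16 → 14⁴ + 7⁴ + 11⁴ + 2⁴ = 55474
55474 = (13,8,11,2)_16 → 13⁴ + 8⁴ + 11⁴ + 2⁴ = 47314
47314 = (11,8,13,2)_16 → 11⁴ + 8⁴ + 13⁴ + 2⁴ = 47314  — 47314 already appeared earlier.

47314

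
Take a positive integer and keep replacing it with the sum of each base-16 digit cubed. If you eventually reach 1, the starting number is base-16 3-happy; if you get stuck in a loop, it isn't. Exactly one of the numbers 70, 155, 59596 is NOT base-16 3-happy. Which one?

155

70: 70 → 280 → 514 → 16 → 1  — reaches 1 (base-16 3-happy)
155: 155 → 2060 → 2240 → 2240  — repeats 2240 (not base-16 3-happy)
59596: 59596 → 6712 → 1540 → 280 → 514 → 16 → 1  — reaches 1 (base-16 3-happy)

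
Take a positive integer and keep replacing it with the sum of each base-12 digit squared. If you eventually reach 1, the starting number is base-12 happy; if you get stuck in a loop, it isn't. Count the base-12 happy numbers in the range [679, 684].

679: 679 → 129 → 181 → 11 → 121 → 101 → 89 → 74 → 40 → 25 → 5 → 25  (repeats 25)
680: 680 → 144 → 1  (reaches 1)
681: 681 → 161 → 27 → 13 → 2 → 4 → 16 → 17 → 26 → 8 → 64 → 41 → 34 → 104 → 128 → 164 → 66 → 61 → 26  (repeats 26)
682: 682 → 180 → 10 → 100 → 80 → 100  (repeats 100)
683: 683 → 201 → 98 → 68 → 89 → 74 → 40 → 25 → 5 → 25  (repeats 25)
684: 684 → 97 → 65 → 50 → 20 → 65  (repeats 65)
base-12 happy: 680

1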